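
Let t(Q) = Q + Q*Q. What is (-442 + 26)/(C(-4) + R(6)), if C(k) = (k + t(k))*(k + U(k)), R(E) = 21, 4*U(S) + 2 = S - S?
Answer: 416/15 ≈ 27.733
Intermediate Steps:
U(S) = -½ (U(S) = -½ + (S - S)/4 = -½ + (¼)*0 = -½ + 0 = -½)
t(Q) = Q + Q²
C(k) = (-½ + k)*(k + k*(1 + k)) (C(k) = (k + k*(1 + k))*(k - ½) = (k + k*(1 + k))*(-½ + k) = (-½ + k)*(k + k*(1 + k)))
(-442 + 26)/(C(-4) + R(6)) = (-442 + 26)/(-4*(-1 + (-4)² + (3/2)*(-4)) + 21) = -416/(-4*(-1 + 16 - 6) + 21) = -416/(-4*9 + 21) = -416/(-36 + 21) = -416/(-15) = -416*(-1/15) = 416/15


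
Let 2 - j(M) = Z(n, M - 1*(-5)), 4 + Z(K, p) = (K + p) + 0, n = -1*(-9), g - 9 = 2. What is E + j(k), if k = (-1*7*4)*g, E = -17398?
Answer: -17098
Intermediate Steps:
g = 11 (g = 9 + 2 = 11)
k = -308 (k = (-1*7*4)*11 = -7*4*11 = -28*11 = -308)
n = 9
Z(K, p) = -4 + K + p (Z(K, p) = -4 + ((K + p) + 0) = -4 + (K + p) = -4 + K + p)
j(M) = -8 - M (j(M) = 2 - (-4 + 9 + (M - 1*(-5))) = 2 - (-4 + 9 + (M + 5)) = 2 - (-4 + 9 + (5 + M)) = 2 - (10 + M) = 2 + (-10 - M) = -8 - M)
E + j(k) = -17398 + (-8 - 1*(-308)) = -17398 + (-8 + 308) = -17398 + 300 = -17098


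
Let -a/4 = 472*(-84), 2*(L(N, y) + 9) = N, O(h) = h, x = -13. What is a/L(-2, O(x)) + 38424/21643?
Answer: -1716011208/108215 ≈ -15857.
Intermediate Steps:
L(N, y) = -9 + N/2
a = 158592 (a = -1888*(-84) = -4*(-39648) = 158592)
a/L(-2, O(x)) + 38424/21643 = 158592/(-9 + (½)*(-2)) + 38424/21643 = 158592/(-9 - 1) + 38424*(1/21643) = 158592/(-10) + 38424/21643 = 158592*(-⅒) + 38424/21643 = -79296/5 + 38424/21643 = -1716011208/108215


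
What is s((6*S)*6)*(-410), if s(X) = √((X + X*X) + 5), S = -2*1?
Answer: -410*√5117 ≈ -29329.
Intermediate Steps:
S = -2
s(X) = √(5 + X + X²) (s(X) = √((X + X²) + 5) = √(5 + X + X²))
s((6*S)*6)*(-410) = √(5 + (6*(-2))*6 + ((6*(-2))*6)²)*(-410) = √(5 - 12*6 + (-12*6)²)*(-410) = √(5 - 72 + (-72)²)*(-410) = √(5 - 72 + 5184)*(-410) = √5117*(-410) = -410*√5117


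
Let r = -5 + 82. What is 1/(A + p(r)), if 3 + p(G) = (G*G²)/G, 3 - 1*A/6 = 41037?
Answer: -1/240278 ≈ -4.1618e-6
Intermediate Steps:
r = 77
A = -246204 (A = 18 - 6*41037 = 18 - 246222 = -246204)
p(G) = -3 + G² (p(G) = -3 + (G*G²)/G = -3 + G³/G = -3 + G²)
1/(A + p(r)) = 1/(-246204 + (-3 + 77²)) = 1/(-246204 + (-3 + 5929)) = 1/(-246204 + 5926) = 1/(-240278) = -1/240278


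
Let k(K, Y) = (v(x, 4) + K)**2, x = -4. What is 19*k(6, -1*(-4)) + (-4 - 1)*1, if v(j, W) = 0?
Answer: 679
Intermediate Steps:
k(K, Y) = K**2 (k(K, Y) = (0 + K)**2 = K**2)
19*k(6, -1*(-4)) + (-4 - 1)*1 = 19*6**2 + (-4 - 1)*1 = 19*36 - 5*1 = 684 - 5 = 679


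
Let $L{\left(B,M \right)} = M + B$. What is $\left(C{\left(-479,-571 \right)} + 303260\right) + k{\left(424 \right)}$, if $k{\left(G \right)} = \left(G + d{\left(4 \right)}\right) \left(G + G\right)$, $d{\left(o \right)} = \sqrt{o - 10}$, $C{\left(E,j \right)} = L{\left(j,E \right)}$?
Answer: $661762 + 848 i \sqrt{6} \approx 6.6176 \cdot 10^{5} + 2077.2 i$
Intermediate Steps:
$L{\left(B,M \right)} = B + M$
$C{\left(E,j \right)} = E + j$ ($C{\left(E,j \right)} = j + E = E + j$)
$d{\left(o \right)} = \sqrt{-10 + o}$
$k{\left(G \right)} = 2 G \left(G + i \sqrt{6}\right)$ ($k{\left(G \right)} = \left(G + \sqrt{-10 + 4}\right) \left(G + G\right) = \left(G + \sqrt{-6}\right) 2 G = \left(G + i \sqrt{6}\right) 2 G = 2 G \left(G + i \sqrt{6}\right)$)
$\left(C{\left(-479,-571 \right)} + 303260\right) + k{\left(424 \right)} = \left(\left(-479 - 571\right) + 303260\right) + 2 \cdot 424 \left(424 + i \sqrt{6}\right) = \left(-1050 + 303260\right) + \left(359552 + 848 i \sqrt{6}\right) = 302210 + \left(359552 + 848 i \sqrt{6}\right) = 661762 + 848 i \sqrt{6}$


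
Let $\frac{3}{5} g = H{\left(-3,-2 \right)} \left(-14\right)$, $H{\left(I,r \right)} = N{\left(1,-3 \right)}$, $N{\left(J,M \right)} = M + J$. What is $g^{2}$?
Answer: $\frac{19600}{9} \approx 2177.8$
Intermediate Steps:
$N{\left(J,M \right)} = J + M$
$H{\left(I,r \right)} = -2$ ($H{\left(I,r \right)} = 1 - 3 = -2$)
$g = \frac{140}{3}$ ($g = \frac{5 \left(\left(-2\right) \left(-14\right)\right)}{3} = \frac{5}{3} \cdot 28 = \frac{140}{3} \approx 46.667$)
$g^{2} = \left(\frac{140}{3}\right)^{2} = \frac{19600}{9}$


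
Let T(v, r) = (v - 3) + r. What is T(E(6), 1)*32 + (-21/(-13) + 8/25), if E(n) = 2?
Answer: 629/325 ≈ 1.9354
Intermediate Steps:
T(v, r) = -3 + r + v (T(v, r) = (-3 + v) + r = -3 + r + v)
T(E(6), 1)*32 + (-21/(-13) + 8/25) = (-3 + 1 + 2)*32 + (-21/(-13) + 8/25) = 0*32 + (-21*(-1/13) + 8*(1/25)) = 0 + (21/13 + 8/25) = 0 + 629/325 = 629/325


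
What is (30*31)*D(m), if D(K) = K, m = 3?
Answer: 2790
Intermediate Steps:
(30*31)*D(m) = (30*31)*3 = 930*3 = 2790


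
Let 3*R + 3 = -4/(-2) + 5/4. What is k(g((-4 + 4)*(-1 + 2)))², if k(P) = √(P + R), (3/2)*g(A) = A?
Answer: 1/12 ≈ 0.083333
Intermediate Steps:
g(A) = 2*A/3
R = 1/12 (R = -1 + (-4/(-2) + 5/4)/3 = -1 + (-4*(-½) + 5*(¼))/3 = -1 + (2 + 5/4)/3 = -1 + (⅓)*(13/4) = -1 + 13/12 = 1/12 ≈ 0.083333)
k(P) = √(1/12 + P) (k(P) = √(P + 1/12) = √(1/12 + P))
k(g((-4 + 4)*(-1 + 2)))² = (√(3 + 36*(2*((-4 + 4)*(-1 + 2))/3))/6)² = (√(3 + 36*(2*(0*1)/3))/6)² = (√(3 + 36*((⅔)*0))/6)² = (√(3 + 36*0)/6)² = (√(3 + 0)/6)² = (√3/6)² = 1/12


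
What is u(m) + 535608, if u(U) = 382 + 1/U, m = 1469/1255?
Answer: 787370565/1469 ≈ 5.3599e+5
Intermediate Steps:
m = 1469/1255 (m = 1469*(1/1255) = 1469/1255 ≈ 1.1705)
u(m) + 535608 = (382 + 1/(1469/1255)) + 535608 = (382 + 1255/1469) + 535608 = 562413/1469 + 535608 = 787370565/1469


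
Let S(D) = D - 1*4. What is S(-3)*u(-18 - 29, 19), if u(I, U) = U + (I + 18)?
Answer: 70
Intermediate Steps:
S(D) = -4 + D (S(D) = D - 4 = -4 + D)
u(I, U) = 18 + I + U (u(I, U) = U + (18 + I) = 18 + I + U)
S(-3)*u(-18 - 29, 19) = (-4 - 3)*(18 + (-18 - 29) + 19) = -7*(18 - 47 + 19) = -7*(-10) = 70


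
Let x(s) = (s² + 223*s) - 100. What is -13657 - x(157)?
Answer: -73217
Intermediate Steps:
x(s) = -100 + s² + 223*s
-13657 - x(157) = -13657 - (-100 + 157² + 223*157) = -13657 - (-100 + 24649 + 35011) = -13657 - 1*59560 = -13657 - 59560 = -73217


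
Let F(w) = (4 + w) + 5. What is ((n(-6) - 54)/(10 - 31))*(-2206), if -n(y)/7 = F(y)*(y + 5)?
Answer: -24266/7 ≈ -3466.6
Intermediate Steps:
F(w) = 9 + w
n(y) = -7*(5 + y)*(9 + y) (n(y) = -7*(9 + y)*(y + 5) = -7*(9 + y)*(5 + y) = -7*(5 + y)*(9 + y))
((n(-6) - 54)/(10 - 31))*(-2206) = ((-7*(5 - 6)*(9 - 6) - 54)/(10 - 31))*(-2206) = ((-7*(-1)*3 - 54)/(-21))*(-2206) = ((21 - 54)*(-1/21))*(-2206) = -33*(-1/21)*(-2206) = (11/7)*(-2206) = -24266/7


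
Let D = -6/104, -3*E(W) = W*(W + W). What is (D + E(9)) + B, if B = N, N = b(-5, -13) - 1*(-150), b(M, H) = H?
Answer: 4313/52 ≈ 82.942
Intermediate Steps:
E(W) = -2*W²/3 (E(W) = -W*(W + W)/3 = -W*2*W/3 = -2*W²/3)
N = 137 (N = -13 - 1*(-150) = -13 + 150 = 137)
B = 137
D = -3/52 (D = -6*1/104 = -3/52 ≈ -0.057692)
(D + E(9)) + B = (-3/52 - ⅔*9²) + 137 = (-3/52 - ⅔*81) + 137 = (-3/52 - 54) + 137 = -2811/52 + 137 = 4313/52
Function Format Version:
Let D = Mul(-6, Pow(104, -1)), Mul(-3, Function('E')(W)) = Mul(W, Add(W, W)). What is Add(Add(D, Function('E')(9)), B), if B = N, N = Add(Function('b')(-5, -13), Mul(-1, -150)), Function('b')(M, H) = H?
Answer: Rational(4313, 52) ≈ 82.942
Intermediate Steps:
Function('E')(W) = Mul(Rational(-2, 3), Pow(W, 2)) (Function('E')(W) = Mul(Rational(-1, 3), Mul(W, Add(W, W))) = Mul(Rational(-1, 3), Mul(W, Mul(2, W))) = Mul(Rational(-1, 3), Mul(2, Pow(W, 2))) = Mul(Rational(-2, 3), Pow(W, 2)))
N = 137 (N = Add(-13, Mul(-1, -150)) = Add(-13, 150) = 137)
B = 137
D = Rational(-3, 52) (D = Mul(-6, Rational(1, 104)) = Rational(-3, 52) ≈ -0.057692)
Add(Add(D, Function('E')(9)), B) = Add(Add(Rational(-3, 52), Mul(Rational(-2, 3), Pow(9, 2))), 137) = Add(Add(Rational(-3, 52), Mul(Rational(-2, 3), 81)), 137) = Add(Add(Rational(-3, 52), -54), 137) = Add(Rational(-2811, 52), 137) = Rational(4313, 52)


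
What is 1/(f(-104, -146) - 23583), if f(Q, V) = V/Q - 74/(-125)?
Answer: -6500/153276527 ≈ -4.2407e-5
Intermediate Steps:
f(Q, V) = 74/125 + V/Q (f(Q, V) = V/Q - 74*(-1/125) = V/Q + 74/125 = 74/125 + V/Q)
1/(f(-104, -146) - 23583) = 1/((74/125 - 146/(-104)) - 23583) = 1/((74/125 - 146*(-1/104)) - 23583) = 1/((74/125 + 73/52) - 23583) = 1/(12973/6500 - 23583) = 1/(-153276527/6500) = -6500/153276527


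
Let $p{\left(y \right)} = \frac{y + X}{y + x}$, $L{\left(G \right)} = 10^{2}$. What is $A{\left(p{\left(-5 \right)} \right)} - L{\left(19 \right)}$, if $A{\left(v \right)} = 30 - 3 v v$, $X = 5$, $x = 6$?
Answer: $-70$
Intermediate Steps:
$L{\left(G \right)} = 100$
$p{\left(y \right)} = \frac{5 + y}{6 + y}$ ($p{\left(y \right)} = \frac{y + 5}{y + 6} = \frac{5 + y}{6 + y}$)
$A{\left(v \right)} = 30 - 3 v^{2}$
$A{\left(p{\left(-5 \right)} \right)} - L{\left(19 \right)} = \left(30 - 3 \left(\frac{5 - 5}{6 - 5}\right)^{2}\right) - 100 = \left(30 - 3 \left(1^{-1} \cdot 0\right)^{2}\right) - 100 = \left(30 - 3 \left(1 \cdot 0\right)^{2}\right) - 100 = \left(30 - 3 \cdot 0^{2}\right) - 100 = \left(30 - 0\right) - 100 = \left(30 + 0\right) - 100 = 30 - 100 = -70$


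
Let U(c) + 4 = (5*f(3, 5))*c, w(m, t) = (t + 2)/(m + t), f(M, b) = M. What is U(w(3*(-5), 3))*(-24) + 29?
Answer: 275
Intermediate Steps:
w(m, t) = (2 + t)/(m + t)
U(c) = -4 + 15*c (U(c) = -4 + (5*3)*c = -4 + 15*c)
U(w(3*(-5), 3))*(-24) + 29 = (-4 + 15*((2 + 3)/(3*(-5) + 3)))*(-24) + 29 = (-4 + 15*(5/(-15 + 3)))*(-24) + 29 = (-4 + 15*(5/(-12)))*(-24) + 29 = (-4 + 15*(-1/12*5))*(-24) + 29 = (-4 + 15*(-5/12))*(-24) + 29 = (-4 - 25/4)*(-24) + 29 = -41/4*(-24) + 29 = 246 + 29 = 275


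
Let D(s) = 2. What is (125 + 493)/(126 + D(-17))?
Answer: 309/64 ≈ 4.8281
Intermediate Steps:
(125 + 493)/(126 + D(-17)) = (125 + 493)/(126 + 2) = 618/128 = 618*(1/128) = 309/64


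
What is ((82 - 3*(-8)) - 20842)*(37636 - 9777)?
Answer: -577684224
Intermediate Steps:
((82 - 3*(-8)) - 20842)*(37636 - 9777) = ((82 + 24) - 20842)*27859 = (106 - 20842)*27859 = -20736*27859 = -577684224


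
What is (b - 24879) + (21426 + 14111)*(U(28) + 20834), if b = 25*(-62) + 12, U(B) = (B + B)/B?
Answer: 740422515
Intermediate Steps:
U(B) = 2 (U(B) = (2*B)/B = 2)
b = -1538 (b = -1550 + 12 = -1538)
(b - 24879) + (21426 + 14111)*(U(28) + 20834) = (-1538 - 24879) + (21426 + 14111)*(2 + 20834) = -26417 + 35537*20836 = -26417 + 740448932 = 740422515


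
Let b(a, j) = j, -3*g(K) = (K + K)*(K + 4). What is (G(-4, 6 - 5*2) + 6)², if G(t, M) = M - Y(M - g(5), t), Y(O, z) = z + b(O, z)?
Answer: 100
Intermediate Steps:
g(K) = -2*K*(4 + K)/3 (g(K) = -(K + K)*(K + 4)/3 = -2*K*(4 + K)/3)
Y(O, z) = 2*z (Y(O, z) = z + z = 2*z)
G(t, M) = M - 2*t
(G(-4, 6 - 5*2) + 6)² = (((6 - 5*2) - 2*(-4)) + 6)² = (((6 - 10) + 8) + 6)² = ((-4 + 8) + 6)² = (4 + 6)² = 10² = 100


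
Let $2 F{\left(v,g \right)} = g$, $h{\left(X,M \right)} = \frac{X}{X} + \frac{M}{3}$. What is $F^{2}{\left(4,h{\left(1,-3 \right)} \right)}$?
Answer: $0$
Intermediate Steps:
$h{\left(X,M \right)} = 1 + \frac{M}{3}$ ($h{\left(X,M \right)} = 1 + M \frac{1}{3} = 1 + \frac{M}{3}$)
$F{\left(v,g \right)} = \frac{g}{2}$
$F^{2}{\left(4,h{\left(1,-3 \right)} \right)} = \left(\frac{1 + \frac{1}{3} \left(-3\right)}{2}\right)^{2} = \left(\frac{1 - 1}{2}\right)^{2} = \left(\frac{1}{2} \cdot 0\right)^{2} = 0^{2} = 0$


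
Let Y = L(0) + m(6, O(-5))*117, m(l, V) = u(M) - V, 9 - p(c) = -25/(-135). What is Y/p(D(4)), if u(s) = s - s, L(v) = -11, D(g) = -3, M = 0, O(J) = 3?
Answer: -4887/119 ≈ -41.067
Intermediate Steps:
p(c) = 238/27 (p(c) = 9 - (-25)/(-135) = 9 - (-25)*(-1)/135 = 9 - 1*5/27 = 9 - 5/27 = 238/27)
u(s) = 0
m(l, V) = -V (m(l, V) = 0 - V = -V)
Y = -362 (Y = -11 - 1*3*117 = -11 - 3*117 = -11 - 351 = -362)
Y/p(D(4)) = -362/238/27 = -362*27/238 = -4887/119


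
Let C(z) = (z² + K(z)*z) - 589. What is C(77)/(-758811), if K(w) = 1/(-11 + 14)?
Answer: -16097/2276433 ≈ -0.0070712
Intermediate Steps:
K(w) = ⅓ (K(w) = 1/3 = ⅓)
C(z) = -589 + z² + z/3 (C(z) = (z² + z/3) - 589 = -589 + z² + z/3)
C(77)/(-758811) = (-589 + 77² + (⅓)*77)/(-758811) = (-589 + 5929 + 77/3)*(-1/758811) = (16097/3)*(-1/758811) = -16097/2276433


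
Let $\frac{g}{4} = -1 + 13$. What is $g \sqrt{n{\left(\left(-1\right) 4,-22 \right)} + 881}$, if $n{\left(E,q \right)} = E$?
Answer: $48 \sqrt{877} \approx 1421.5$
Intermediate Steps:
$g = 48$ ($g = 4 \left(-1 + 13\right) = 4 \cdot 12 = 48$)
$g \sqrt{n{\left(\left(-1\right) 4,-22 \right)} + 881} = 48 \sqrt{\left(-1\right) 4 + 881} = 48 \sqrt{-4 + 881} = 48 \sqrt{877}$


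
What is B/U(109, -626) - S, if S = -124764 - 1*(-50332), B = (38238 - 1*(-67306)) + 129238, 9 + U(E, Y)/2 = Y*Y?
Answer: 327725415/4403 ≈ 74432.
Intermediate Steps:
U(E, Y) = -18 + 2*Y² (U(E, Y) = -18 + 2*(Y*Y) = -18 + 2*Y²)
B = 234782 (B = (38238 + 67306) + 129238 = 105544 + 129238 = 234782)
S = -74432 (S = -124764 + 50332 = -74432)
B/U(109, -626) - S = 234782/(-18 + 2*(-626)²) - 1*(-74432) = 234782/(-18 + 2*391876) + 74432 = 234782/(-18 + 783752) + 74432 = 234782/783734 + 74432 = 234782*(1/783734) + 74432 = 1319/4403 + 74432 = 327725415/4403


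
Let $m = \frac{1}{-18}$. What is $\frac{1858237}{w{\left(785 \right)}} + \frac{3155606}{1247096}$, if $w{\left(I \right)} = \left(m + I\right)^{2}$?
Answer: $\frac{690393457275547}{124478039838268} \approx 5.5463$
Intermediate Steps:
$m = - \frac{1}{18} \approx -0.055556$
$w{\left(I \right)} = \left(- \frac{1}{18} + I\right)^{2}$
$\frac{1858237}{w{\left(785 \right)}} + \frac{3155606}{1247096} = \frac{1858237}{\frac{1}{324} \left(-1 + 18 \cdot 785\right)^{2}} + \frac{3155606}{1247096} = \frac{1858237}{\frac{1}{324} \left(-1 + 14130\right)^{2}} + 3155606 \cdot \frac{1}{1247096} = \frac{1858237}{\frac{1}{324} \cdot 14129^{2}} + \frac{1577803}{623548} = \frac{1858237}{\frac{1}{324} \cdot 199628641} + \frac{1577803}{623548} = \frac{1858237}{\frac{199628641}{324}} + \frac{1577803}{623548} = 1858237 \cdot \frac{324}{199628641} + \frac{1577803}{623548} = \frac{602068788}{199628641} + \frac{1577803}{623548} = \frac{690393457275547}{124478039838268}$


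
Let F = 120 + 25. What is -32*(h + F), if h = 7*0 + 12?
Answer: -5024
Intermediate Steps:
h = 12 (h = 0 + 12 = 12)
F = 145
-32*(h + F) = -32*(12 + 145) = -32*157 = -5024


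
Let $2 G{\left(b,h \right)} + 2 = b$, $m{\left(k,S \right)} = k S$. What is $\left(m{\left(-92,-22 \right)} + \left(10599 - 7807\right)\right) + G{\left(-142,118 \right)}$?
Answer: $4744$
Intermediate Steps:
$m{\left(k,S \right)} = S k$
$G{\left(b,h \right)} = -1 + \frac{b}{2}$
$\left(m{\left(-92,-22 \right)} + \left(10599 - 7807\right)\right) + G{\left(-142,118 \right)} = \left(\left(-22\right) \left(-92\right) + \left(10599 - 7807\right)\right) + \left(-1 + \frac{1}{2} \left(-142\right)\right) = \left(2024 + 2792\right) - 72 = 4816 - 72 = 4744$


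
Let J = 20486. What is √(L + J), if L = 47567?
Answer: √68053 ≈ 260.87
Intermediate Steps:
√(L + J) = √(47567 + 20486) = √68053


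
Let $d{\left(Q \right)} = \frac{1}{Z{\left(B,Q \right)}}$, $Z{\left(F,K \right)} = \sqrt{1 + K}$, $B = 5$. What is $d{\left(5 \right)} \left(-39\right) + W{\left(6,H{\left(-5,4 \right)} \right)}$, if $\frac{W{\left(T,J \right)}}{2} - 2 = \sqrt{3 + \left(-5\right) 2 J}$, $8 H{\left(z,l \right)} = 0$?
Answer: $4 + 2 \sqrt{3} - \frac{13 \sqrt{6}}{2} \approx -8.4576$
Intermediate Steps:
$H{\left(z,l \right)} = 0$ ($H{\left(z,l \right)} = \frac{1}{8} \cdot 0 = 0$)
$d{\left(Q \right)} = \frac{1}{\sqrt{1 + Q}}$
$W{\left(T,J \right)} = 4 + 2 \sqrt{3 - 10 J}$ ($W{\left(T,J \right)} = 4 + 2 \sqrt{3 + \left(-5\right) 2 J} = 4 + 2 \sqrt{3 - 10 J}$)
$d{\left(5 \right)} \left(-39\right) + W{\left(6,H{\left(-5,4 \right)} \right)} = \frac{1}{\sqrt{1 + 5}} \left(-39\right) + \left(4 + 2 \sqrt{3 - 0}\right) = \frac{1}{\sqrt{6}} \left(-39\right) + \left(4 + 2 \sqrt{3 + 0}\right) = \frac{\sqrt{6}}{6} \left(-39\right) + \left(4 + 2 \sqrt{3}\right) = - \frac{13 \sqrt{6}}{2} + \left(4 + 2 \sqrt{3}\right) = 4 + 2 \sqrt{3} - \frac{13 \sqrt{6}}{2}$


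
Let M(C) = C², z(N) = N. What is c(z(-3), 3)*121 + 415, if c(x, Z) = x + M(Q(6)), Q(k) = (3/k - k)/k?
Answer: 22129/144 ≈ 153.67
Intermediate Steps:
Q(k) = (-k + 3/k)/k
c(x, Z) = 121/144 + x (c(x, Z) = x + (-1 + 3/6²)² = x + (-1 + 3*(1/36))² = x + (-1 + 1/12)² = x + (-11/12)² = x + 121/144 = 121/144 + x)
c(z(-3), 3)*121 + 415 = (121/144 - 3)*121 + 415 = -311/144*121 + 415 = -37631/144 + 415 = 22129/144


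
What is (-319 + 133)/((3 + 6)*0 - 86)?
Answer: 93/43 ≈ 2.1628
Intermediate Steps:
(-319 + 133)/((3 + 6)*0 - 86) = -186/(9*0 - 86) = -186/(0 - 86) = -186/(-86) = -186*(-1/86) = 93/43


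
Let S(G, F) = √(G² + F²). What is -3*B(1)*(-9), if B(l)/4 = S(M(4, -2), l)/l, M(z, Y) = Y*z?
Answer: 108*√65 ≈ 870.72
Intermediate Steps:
S(G, F) = √(F² + G²)
B(l) = 4*√(64 + l²)/l (B(l) = 4*(√(l² + (-2*4)²)/l) = 4*(√(l² + (-8)²)/l) = 4*(√(l² + 64)/l) = 4*(√(64 + l²)/l) = 4*√(64 + l²)/l)
-3*B(1)*(-9) = -12*√(64 + 1²)/1*(-9) = -12*√(64 + 1)*(-9) = -12*√65*(-9) = 108*√65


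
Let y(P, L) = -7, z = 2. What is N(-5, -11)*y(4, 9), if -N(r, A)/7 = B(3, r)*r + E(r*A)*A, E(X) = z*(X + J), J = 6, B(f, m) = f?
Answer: -66493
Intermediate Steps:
E(X) = 12 + 2*X (E(X) = 2*(X + 6) = 2*(6 + X) = 12 + 2*X)
N(r, A) = -21*r - 7*A*(12 + 2*A*r) (N(r, A) = -7*(3*r + (12 + 2*(r*A))*A) = -7*(3*r + (12 + 2*(A*r))*A) = -7*(3*r + (12 + 2*A*r)*A) = -7*(3*r + A*(12 + 2*A*r)) = -21*r - 7*A*(12 + 2*A*r))
N(-5, -11)*y(4, 9) = (-21*(-5) - 14*(-11)*(6 - 11*(-5)))*(-7) = (105 - 14*(-11)*(6 + 55))*(-7) = (105 - 14*(-11)*61)*(-7) = (105 + 9394)*(-7) = 9499*(-7) = -66493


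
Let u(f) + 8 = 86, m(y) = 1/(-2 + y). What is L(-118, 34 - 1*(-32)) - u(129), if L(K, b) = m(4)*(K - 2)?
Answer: -138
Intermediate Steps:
u(f) = 78 (u(f) = -8 + 86 = 78)
L(K, b) = -1 + K/2 (L(K, b) = (K - 2)/(-2 + 4) = (-2 + K)/2 = -1 + K/2)
L(-118, 34 - 1*(-32)) - u(129) = (-1 + (1/2)*(-118)) - 1*78 = (-1 - 59) - 78 = -60 - 78 = -138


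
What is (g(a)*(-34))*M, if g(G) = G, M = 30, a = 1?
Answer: -1020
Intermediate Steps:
(g(a)*(-34))*M = (1*(-34))*30 = -34*30 = -1020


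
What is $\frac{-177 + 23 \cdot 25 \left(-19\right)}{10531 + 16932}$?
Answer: $- \frac{11102}{27463} \approx -0.40425$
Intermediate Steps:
$\frac{-177 + 23 \cdot 25 \left(-19\right)}{10531 + 16932} = \frac{-177 + 575 \left(-19\right)}{27463} = \left(-177 - 10925\right) \frac{1}{27463} = \left(-11102\right) \frac{1}{27463} = - \frac{11102}{27463}$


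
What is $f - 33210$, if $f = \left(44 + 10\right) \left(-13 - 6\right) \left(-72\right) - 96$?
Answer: $40566$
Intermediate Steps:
$f = 73776$ ($f = 54 \left(-19\right) \left(-72\right) - 96 = \left(-1026\right) \left(-72\right) - 96 = 73872 - 96 = 73776$)
$f - 33210 = 73776 - 33210 = 40566$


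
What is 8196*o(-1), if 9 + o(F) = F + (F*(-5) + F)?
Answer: -49176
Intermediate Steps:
o(F) = -9 - 3*F (o(F) = -9 + (F + (F*(-5) + F)) = -9 + (F + (-5*F + F)) = -9 + (F - 4*F) = -9 - 3*F)
8196*o(-1) = 8196*(-9 - 3*(-1)) = 8196*(-9 + 3) = 8196*(-6) = -49176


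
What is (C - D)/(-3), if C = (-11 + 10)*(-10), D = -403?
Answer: -413/3 ≈ -137.67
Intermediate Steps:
C = 10 (C = -1*(-10) = 10)
(C - D)/(-3) = (10 - 1*(-403))/(-3) = (10 + 403)*(-⅓) = 413*(-⅓) = -413/3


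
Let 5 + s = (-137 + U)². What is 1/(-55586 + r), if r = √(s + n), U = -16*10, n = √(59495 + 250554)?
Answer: -1/(55586 - √(88204 + √310049)) ≈ -1.8087e-5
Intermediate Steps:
n = √310049 ≈ 556.82
U = -160
s = 88204 (s = -5 + (-137 - 160)² = -5 + (-297)² = -5 + 88209 = 88204)
r = √(88204 + √310049) ≈ 297.93
1/(-55586 + r) = 1/(-55586 + √(88204 + √310049))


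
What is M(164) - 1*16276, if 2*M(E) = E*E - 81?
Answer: -5737/2 ≈ -2868.5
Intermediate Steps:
M(E) = -81/2 + E²/2 (M(E) = (E*E - 81)/2 = (E² - 81)/2 = (-81 + E²)/2 = -81/2 + E²/2)
M(164) - 1*16276 = (-81/2 + (½)*164²) - 1*16276 = (-81/2 + (½)*26896) - 16276 = (-81/2 + 13448) - 16276 = 26815/2 - 16276 = -5737/2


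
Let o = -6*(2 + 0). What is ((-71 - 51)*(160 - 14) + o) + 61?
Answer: -17763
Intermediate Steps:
o = -12 (o = -6*2 = -12)
((-71 - 51)*(160 - 14) + o) + 61 = ((-71 - 51)*(160 - 14) - 12) + 61 = (-122*146 - 12) + 61 = (-17812 - 12) + 61 = -17824 + 61 = -17763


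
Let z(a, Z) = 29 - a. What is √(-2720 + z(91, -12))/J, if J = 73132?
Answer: I*√2782/73132 ≈ 0.00072123*I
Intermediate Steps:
√(-2720 + z(91, -12))/J = √(-2720 + (29 - 1*91))/73132 = √(-2720 + (29 - 91))*(1/73132) = √(-2720 - 62)*(1/73132) = √(-2782)*(1/73132) = (I*√2782)*(1/73132) = I*√2782/73132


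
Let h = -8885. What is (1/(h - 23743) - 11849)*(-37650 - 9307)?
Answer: 18154006936561/32628 ≈ 5.5639e+8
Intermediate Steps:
(1/(h - 23743) - 11849)*(-37650 - 9307) = (1/(-8885 - 23743) - 11849)*(-37650 - 9307) = (1/(-32628) - 11849)*(-46957) = (-1/32628 - 11849)*(-46957) = -386609173/32628*(-46957) = 18154006936561/32628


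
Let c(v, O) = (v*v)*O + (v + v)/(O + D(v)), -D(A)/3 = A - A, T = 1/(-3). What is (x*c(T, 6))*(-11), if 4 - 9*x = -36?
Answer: -2200/81 ≈ -27.160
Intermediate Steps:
x = 40/9 (x = 4/9 - 1/9*(-36) = 4/9 + 4 = 40/9 ≈ 4.4444)
T = -1/3 ≈ -0.33333
D(A) = 0 (D(A) = -3*(A - A) = -3*0 = 0)
c(v, O) = O*v**2 + 2*v/O (c(v, O) = (v*v)*O + (v + v)/(O + 0) = v**2*O + (2*v)/O = O*v**2 + 2*v/O)
(x*c(T, 6))*(-11) = (40*(-1/3*(2 - 1/3*6**2)/6)/9)*(-11) = (40*(-1/3*1/6*(2 - 1/3*36))/9)*(-11) = (40*(-1/3*1/6*(2 - 12))/9)*(-11) = (40*(-1/3*1/6*(-10))/9)*(-11) = ((40/9)*(5/9))*(-11) = (200/81)*(-11) = -2200/81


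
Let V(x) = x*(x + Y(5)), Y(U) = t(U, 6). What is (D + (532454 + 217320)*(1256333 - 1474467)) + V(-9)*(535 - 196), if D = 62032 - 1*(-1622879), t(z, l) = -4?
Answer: -163549477142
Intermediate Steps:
Y(U) = -4
V(x) = x*(-4 + x) (V(x) = x*(x - 4) = x*(-4 + x))
D = 1684911 (D = 62032 + 1622879 = 1684911)
(D + (532454 + 217320)*(1256333 - 1474467)) + V(-9)*(535 - 196) = (1684911 + (532454 + 217320)*(1256333 - 1474467)) + (-9*(-4 - 9))*(535 - 196) = (1684911 + 749774*(-218134)) - 9*(-13)*339 = (1684911 - 163551201716) + 117*339 = -163549516805 + 39663 = -163549477142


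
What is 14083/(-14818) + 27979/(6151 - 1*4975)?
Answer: 4061543/177816 ≈ 22.841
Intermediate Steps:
14083/(-14818) + 27979/(6151 - 1*4975) = 14083*(-1/14818) + 27979/(6151 - 4975) = -14083/14818 + 27979/1176 = -14083/14818 + 27979*(1/1176) = -14083/14818 + 571/24 = 4061543/177816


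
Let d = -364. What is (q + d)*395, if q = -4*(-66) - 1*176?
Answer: -109020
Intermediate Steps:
q = 88 (q = 264 - 176 = 88)
(q + d)*395 = (88 - 364)*395 = -276*395 = -109020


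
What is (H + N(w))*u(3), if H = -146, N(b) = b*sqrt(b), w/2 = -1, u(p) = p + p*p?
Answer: -1752 - 24*I*sqrt(2) ≈ -1752.0 - 33.941*I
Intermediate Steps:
u(p) = p + p**2
w = -2 (w = 2*(-1) = -2)
N(b) = b**(3/2)
(H + N(w))*u(3) = (-146 + (-2)**(3/2))*(3*(1 + 3)) = (-146 - 2*I*sqrt(2))*(3*4) = (-146 - 2*I*sqrt(2))*12 = -1752 - 24*I*sqrt(2)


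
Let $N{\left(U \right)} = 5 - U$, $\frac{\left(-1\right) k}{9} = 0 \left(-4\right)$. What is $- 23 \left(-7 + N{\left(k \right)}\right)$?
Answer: $46$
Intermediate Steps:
$k = 0$ ($k = - 9 \cdot 0 \left(-4\right) = \left(-9\right) 0 = 0$)
$- 23 \left(-7 + N{\left(k \right)}\right) = - 23 \left(-7 + \left(5 - 0\right)\right) = - 23 \left(-7 + \left(5 + 0\right)\right) = - 23 \left(-7 + 5\right) = \left(-23\right) \left(-2\right) = 46$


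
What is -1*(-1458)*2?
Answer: 2916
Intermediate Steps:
-1*(-1458)*2 = 1458*2 = 2916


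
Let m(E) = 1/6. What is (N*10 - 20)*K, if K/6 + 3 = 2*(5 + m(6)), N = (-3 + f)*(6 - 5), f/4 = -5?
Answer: -11000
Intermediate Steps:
f = -20 (f = 4*(-5) = -20)
m(E) = ⅙
N = -23 (N = (-3 - 20)*(6 - 5) = -23*1 = -23)
K = 44 (K = -18 + 6*(2*(5 + ⅙)) = -18 + 6*(2*(31/6)) = -18 + 6*(31/3) = -18 + 62 = 44)
(N*10 - 20)*K = (-23*10 - 20)*44 = (-230 - 20)*44 = -250*44 = -11000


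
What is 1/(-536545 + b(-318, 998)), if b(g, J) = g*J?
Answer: -1/853909 ≈ -1.1711e-6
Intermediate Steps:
b(g, J) = J*g
1/(-536545 + b(-318, 998)) = 1/(-536545 + 998*(-318)) = 1/(-536545 - 317364) = 1/(-853909) = -1/853909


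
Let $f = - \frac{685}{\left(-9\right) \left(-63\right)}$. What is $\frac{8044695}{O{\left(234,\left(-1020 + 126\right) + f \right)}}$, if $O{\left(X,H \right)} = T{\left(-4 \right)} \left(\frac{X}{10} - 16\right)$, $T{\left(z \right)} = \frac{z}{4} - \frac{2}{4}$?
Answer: $- \frac{26815650}{37} \approx -7.2475 \cdot 10^{5}$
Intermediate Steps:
$T{\left(z \right)} = - \frac{1}{2} + \frac{z}{4}$ ($T{\left(z \right)} = z \frac{1}{4} - \frac{1}{2} = \frac{z}{4} - \frac{1}{2} = - \frac{1}{2} + \frac{z}{4}$)
$f = - \frac{685}{567} \approx -1.2081$
$O{\left(X,H \right)} = 24 - \frac{3 X}{20}$ ($O{\left(X,H \right)} = \left(- \frac{1}{2} + \frac{1}{4} \left(-4\right)\right) \left(\frac{X}{10} - 16\right) = \left(- \frac{1}{2} - 1\right) \left(X \frac{1}{10} - 16\right) = - \frac{3 \left(\frac{X}{10} - 16\right)}{2} = - \frac{3 \left(-16 + \frac{X}{10}\right)}{2} = 24 - \frac{3 X}{20}$)
$\frac{8044695}{O{\left(234,\left(-1020 + 126\right) + f \right)}} = \frac{8044695}{24 - \frac{351}{10}} = \frac{8044695}{- \frac{111}{10}} = 8044695 \left(- \frac{10}{111}\right) = - \frac{26815650}{37}$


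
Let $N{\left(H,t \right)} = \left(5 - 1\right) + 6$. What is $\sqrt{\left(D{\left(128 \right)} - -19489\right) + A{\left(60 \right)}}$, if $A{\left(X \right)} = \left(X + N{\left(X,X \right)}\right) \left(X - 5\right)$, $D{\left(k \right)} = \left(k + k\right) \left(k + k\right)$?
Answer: $15 \sqrt{395} \approx 298.12$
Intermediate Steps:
$D{\left(k \right)} = 4 k^{2}$ ($D{\left(k \right)} = 2 k 2 k = 4 k^{2}$)
$N{\left(H,t \right)} = 10$ ($N{\left(H,t \right)} = 4 + 6 = 10$)
$A{\left(X \right)} = \left(-5 + X\right) \left(10 + X\right)$ ($A{\left(X \right)} = \left(X + 10\right) \left(X - 5\right) = \left(10 + X\right) \left(-5 + X\right) = \left(-5 + X\right) \left(10 + X\right)$)
$\sqrt{\left(D{\left(128 \right)} - -19489\right) + A{\left(60 \right)}} = \sqrt{\left(4 \cdot 128^{2} - -19489\right) + \left(-50 + 60^{2} + 5 \cdot 60\right)} = \sqrt{\left(4 \cdot 16384 + 19489\right) + \left(-50 + 3600 + 300\right)} = \sqrt{\left(65536 + 19489\right) + 3850} = \sqrt{85025 + 3850} = \sqrt{88875} = 15 \sqrt{395}$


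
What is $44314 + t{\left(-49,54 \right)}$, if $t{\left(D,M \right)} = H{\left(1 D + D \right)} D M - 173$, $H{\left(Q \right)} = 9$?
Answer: $20327$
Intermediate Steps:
$t{\left(D,M \right)} = -173 + 9 D M$ ($t{\left(D,M \right)} = 9 D M - 173 = -173 + 9 D M$)
$44314 + t{\left(-49,54 \right)} = 44314 + \left(-173 + 9 \left(-49\right) 54\right) = 44314 - 23987 = 20327$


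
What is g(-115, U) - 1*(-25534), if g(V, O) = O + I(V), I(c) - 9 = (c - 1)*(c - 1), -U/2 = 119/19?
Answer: 740743/19 ≈ 38987.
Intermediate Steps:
U = -238/19 ≈ -12.526
I(c) = 9 + (-1 + c)**2 (I(c) = 9 + (c - 1)*(c - 1) = 9 + (-1 + c)*(-1 + c) = 9 + (-1 + c)**2)
g(V, O) = 9 + O + (-1 + V)**2 (g(V, O) = O + (9 + (-1 + V)**2) = 9 + O + (-1 + V)**2)
g(-115, U) - 1*(-25534) = (9 - 238/19 + (-1 - 115)**2) - 1*(-25534) = (9 - 238/19 + (-116)**2) + 25534 = (9 - 238/19 + 13456) + 25534 = 255597/19 + 25534 = 740743/19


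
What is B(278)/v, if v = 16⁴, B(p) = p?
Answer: 139/32768 ≈ 0.0042419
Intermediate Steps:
v = 65536
B(278)/v = 278/65536 = 278*(1/65536) = 139/32768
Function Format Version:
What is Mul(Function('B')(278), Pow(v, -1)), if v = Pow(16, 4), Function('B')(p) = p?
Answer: Rational(139, 32768) ≈ 0.0042419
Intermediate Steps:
v = 65536
Mul(Function('B')(278), Pow(v, -1)) = Mul(278, Pow(65536, -1)) = Mul(278, Rational(1, 65536)) = Rational(139, 32768)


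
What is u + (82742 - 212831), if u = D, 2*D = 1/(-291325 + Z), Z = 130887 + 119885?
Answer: -10550998435/81106 ≈ -1.3009e+5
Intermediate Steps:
Z = 250772
D = -1/81106 (D = 1/(2*(-291325 + 250772)) = (½)/(-40553) = (½)*(-1/40553) = -1/81106 ≈ -1.2330e-5)
u = -1/81106 ≈ -1.2330e-5
u + (82742 - 212831) = -1/81106 + (82742 - 212831) = -1/81106 - 130089 = -10550998435/81106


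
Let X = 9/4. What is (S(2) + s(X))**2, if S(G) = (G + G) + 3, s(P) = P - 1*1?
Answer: 1089/16 ≈ 68.063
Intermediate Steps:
X = 9/4 (X = 9*(1/4) = 9/4 ≈ 2.2500)
s(P) = -1 + P (s(P) = P - 1 = -1 + P)
S(G) = 3 + 2*G (S(G) = 2*G + 3 = 3 + 2*G)
(S(2) + s(X))**2 = ((3 + 2*2) + (-1 + 9/4))**2 = ((3 + 4) + 5/4)**2 = (7 + 5/4)**2 = (33/4)**2 = 1089/16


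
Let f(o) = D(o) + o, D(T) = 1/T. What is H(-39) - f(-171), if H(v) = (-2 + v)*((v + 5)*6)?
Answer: 1459486/171 ≈ 8535.0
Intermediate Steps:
H(v) = (-2 + v)*(30 + 6*v) (H(v) = (-2 + v)*((5 + v)*6) = (-2 + v)*(30 + 6*v))
f(o) = o + 1/o (f(o) = 1/o + o = o + 1/o)
H(-39) - f(-171) = (-60 + 6*(-39)**2 + 18*(-39)) - (-171 + 1/(-171)) = (-60 + 6*1521 - 702) - (-171 - 1/171) = (-60 + 9126 - 702) - 1*(-29242/171) = 8364 + 29242/171 = 1459486/171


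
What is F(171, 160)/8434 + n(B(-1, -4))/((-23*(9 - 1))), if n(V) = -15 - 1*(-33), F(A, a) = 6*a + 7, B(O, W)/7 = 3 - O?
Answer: 6529/387964 ≈ 0.016829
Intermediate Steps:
B(O, W) = 21 - 7*O (B(O, W) = 7*(3 - O) = 21 - 7*O)
F(A, a) = 7 + 6*a
n(V) = 18 (n(V) = -15 + 33 = 18)
F(171, 160)/8434 + n(B(-1, -4))/((-23*(9 - 1))) = (7 + 6*160)/8434 + 18/((-23*(9 - 1))) = (7 + 960)*(1/8434) + 18/((-23*8)) = 967*(1/8434) + 18/(-184) = 967/8434 + 18*(-1/184) = 967/8434 - 9/92 = 6529/387964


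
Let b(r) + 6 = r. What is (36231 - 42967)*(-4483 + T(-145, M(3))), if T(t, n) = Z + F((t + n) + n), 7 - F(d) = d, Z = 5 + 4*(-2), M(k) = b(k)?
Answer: 29153408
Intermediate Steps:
b(r) = -6 + r
M(k) = -6 + k
Z = -3 (Z = 5 - 8 = -3)
F(d) = 7 - d
T(t, n) = 4 - t - 2*n (T(t, n) = -3 + (7 - ((t + n) + n)) = -3 + (7 - ((n + t) + n)) = -3 + (7 - (t + 2*n)) = -3 + (7 + (-t - 2*n)) = -3 + (7 - t - 2*n) = 4 - t - 2*n)
(36231 - 42967)*(-4483 + T(-145, M(3))) = (36231 - 42967)*(-4483 + (4 - 1*(-145) - 2*(-6 + 3))) = -6736*(-4483 + (4 + 145 - 2*(-3))) = -6736*(-4483 + (4 + 145 + 6)) = -6736*(-4483 + 155) = -6736*(-4328) = 29153408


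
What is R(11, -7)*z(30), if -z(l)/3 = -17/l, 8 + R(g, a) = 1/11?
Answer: -1479/110 ≈ -13.445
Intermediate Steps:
R(g, a) = -87/11 (R(g, a) = -8 + 1/11 = -87/11)
z(l) = 51/l (z(l) = -(-51)/l = 51/l)
R(11, -7)*z(30) = -4437/(11*30) = -87/11*17/10 = -1479/110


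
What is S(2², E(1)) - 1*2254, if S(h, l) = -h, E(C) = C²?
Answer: -2258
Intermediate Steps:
S(2², E(1)) - 1*2254 = -1*2² - 1*2254 = -1*4 - 2254 = -4 - 2254 = -2258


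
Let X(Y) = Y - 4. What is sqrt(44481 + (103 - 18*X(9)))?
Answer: sqrt(44494) ≈ 210.94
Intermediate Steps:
X(Y) = -4 + Y
sqrt(44481 + (103 - 18*X(9))) = sqrt(44481 + (103 - 18*(-4 + 9))) = sqrt(44481 + (103 - 18*5)) = sqrt(44481 + (103 - 90)) = sqrt(44481 + 13) = sqrt(44494)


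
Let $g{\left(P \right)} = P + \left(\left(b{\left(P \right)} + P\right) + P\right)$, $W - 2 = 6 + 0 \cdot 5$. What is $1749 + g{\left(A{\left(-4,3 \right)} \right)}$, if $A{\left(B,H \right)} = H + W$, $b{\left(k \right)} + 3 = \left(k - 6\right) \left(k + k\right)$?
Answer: $1889$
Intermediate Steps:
$W = 8$ ($W = 2 + \left(6 + 0 \cdot 5\right) = 2 + \left(6 + 0\right) = 2 + 6 = 8$)
$b{\left(k \right)} = -3 + 2 k \left(-6 + k\right)$ ($b{\left(k \right)} = -3 + \left(k - 6\right) \left(k + k\right) = -3 + \left(k - 6\right) 2 k = -3 + \left(-6 + k\right) 2 k = -3 + 2 k \left(-6 + k\right)$)
$A{\left(B,H \right)} = 8 + H$ ($A{\left(B,H \right)} = H + 8 = 8 + H$)
$g{\left(P \right)} = -3 - 9 P + 2 P^{2}$ ($g{\left(P \right)} = P - \left(3 - 2 P^{2} + 10 P\right) = -3 - 9 P + 2 P^{2}$)
$1749 + g{\left(A{\left(-4,3 \right)} \right)} = 1749 - \left(3 - 2 \left(8 + 3\right)^{2} + 9 \left(8 + 3\right)\right) = 1749 - \left(102 - 242\right) = 1749 - -140 = 1749 + 140 = 1889$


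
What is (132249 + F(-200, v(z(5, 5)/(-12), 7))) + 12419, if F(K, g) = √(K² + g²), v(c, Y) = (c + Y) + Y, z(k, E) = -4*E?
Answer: 144668 + √362209/3 ≈ 1.4487e+5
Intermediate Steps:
v(c, Y) = c + 2*Y (v(c, Y) = (Y + c) + Y = c + 2*Y)
(132249 + F(-200, v(z(5, 5)/(-12), 7))) + 12419 = (132249 + √((-200)² + (-4*5/(-12) + 2*7)²)) + 12419 = (132249 + √(40000 + (-20*(-1/12) + 14)²)) + 12419 = (132249 + √(40000 + (5/3 + 14)²)) + 12419 = (132249 + √(40000 + (47/3)²)) + 12419 = (132249 + √(40000 + 2209/9)) + 12419 = (132249 + √(362209/9)) + 12419 = (132249 + √362209/3) + 12419 = 144668 + √362209/3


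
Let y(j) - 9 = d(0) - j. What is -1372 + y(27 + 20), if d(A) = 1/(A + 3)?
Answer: -4229/3 ≈ -1409.7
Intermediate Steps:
d(A) = 1/(3 + A)
y(j) = 28/3 - j (y(j) = 9 + (1/(3 + 0) - j) = 9 + (1/3 - j) = 28/3 - j)
-1372 + y(27 + 20) = -1372 + (28/3 - (27 + 20)) = -1372 + (28/3 - 1*47) = -1372 + (28/3 - 47) = -1372 - 113/3 = -4229/3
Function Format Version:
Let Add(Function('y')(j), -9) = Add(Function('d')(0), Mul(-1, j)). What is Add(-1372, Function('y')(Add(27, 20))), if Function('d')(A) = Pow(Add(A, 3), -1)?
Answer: Rational(-4229, 3) ≈ -1409.7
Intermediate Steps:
Function('d')(A) = Pow(Add(3, A), -1)
Function('y')(j) = Add(Rational(28, 3), Mul(-1, j)) (Function('y')(j) = Add(9, Add(Pow(Add(3, 0), -1), Mul(-1, j))) = Add(9, Add(Pow(3, -1), Mul(-1, j))) = Add(9, Add(Rational(1, 3), Mul(-1, j))) = Add(Rational(28, 3), Mul(-1, j)))
Add(-1372, Function('y')(Add(27, 20))) = Add(-1372, Add(Rational(28, 3), Mul(-1, Add(27, 20)))) = Add(-1372, Add(Rational(28, 3), Mul(-1, 47))) = Add(-1372, Add(Rational(28, 3), -47)) = Add(-1372, Rational(-113, 3)) = Rational(-4229, 3)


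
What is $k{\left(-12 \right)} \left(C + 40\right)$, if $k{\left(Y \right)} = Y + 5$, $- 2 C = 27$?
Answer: $- \frac{371}{2} \approx -185.5$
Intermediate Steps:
$C = - \frac{27}{2}$ ($C = \left(- \frac{1}{2}\right) 27 = - \frac{27}{2} \approx -13.5$)
$k{\left(Y \right)} = 5 + Y$
$k{\left(-12 \right)} \left(C + 40\right) = \left(5 - 12\right) \left(- \frac{27}{2} + 40\right) = \left(-7\right) \frac{53}{2} = - \frac{371}{2}$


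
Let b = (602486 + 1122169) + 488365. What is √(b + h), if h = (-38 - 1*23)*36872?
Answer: 2*I*√9043 ≈ 190.19*I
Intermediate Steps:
h = -2249192 (h = (-38 - 23)*36872 = -61*36872 = -2249192)
b = 2213020 (b = 1724655 + 488365 = 2213020)
√(b + h) = √(2213020 - 2249192) = √(-36172) = 2*I*√9043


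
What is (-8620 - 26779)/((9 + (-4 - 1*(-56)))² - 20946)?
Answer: 2723/1325 ≈ 2.0551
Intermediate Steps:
(-8620 - 26779)/((9 + (-4 - 1*(-56)))² - 20946) = -35399/((9 + (-4 + 56))² - 20946) = -35399/((9 + 52)² - 20946) = -35399/(61² - 20946) = -35399/(3721 - 20946) = -35399/(-17225) = -35399*(-1/17225) = 2723/1325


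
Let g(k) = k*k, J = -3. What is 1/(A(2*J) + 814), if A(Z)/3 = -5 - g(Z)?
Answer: 1/691 ≈ 0.0014472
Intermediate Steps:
g(k) = k²
A(Z) = -15 - 3*Z² (A(Z) = 3*(-5 - Z²) = -15 - 3*Z²)
1/(A(2*J) + 814) = 1/((-15 - 3*(2*(-3))²) + 814) = 1/((-15 - 3*(-6)²) + 814) = 1/((-15 - 3*36) + 814) = 1/((-15 - 108) + 814) = 1/(-123 + 814) = 1/691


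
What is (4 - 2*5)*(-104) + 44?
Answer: 668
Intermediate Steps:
(4 - 2*5)*(-104) + 44 = (4 - 10)*(-104) + 44 = -6*(-104) + 44 = 624 + 44 = 668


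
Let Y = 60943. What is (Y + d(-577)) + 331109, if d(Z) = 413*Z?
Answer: 153751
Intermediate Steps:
(Y + d(-577)) + 331109 = (60943 + 413*(-577)) + 331109 = (60943 - 238301) + 331109 = -177358 + 331109 = 153751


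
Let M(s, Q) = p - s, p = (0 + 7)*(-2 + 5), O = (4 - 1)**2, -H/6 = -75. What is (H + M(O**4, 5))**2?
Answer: 37088100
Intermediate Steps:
H = 450 (H = -6*(-75) = 450)
O = 9 (O = 3**2 = 9)
p = 21 (p = 7*3 = 21)
M(s, Q) = 21 - s
(H + M(O**4, 5))**2 = (450 + (21 - 1*9**4))**2 = (450 + (21 - 1*6561))**2 = (450 + (21 - 6561))**2 = (450 - 6540)**2 = (-6090)**2 = 37088100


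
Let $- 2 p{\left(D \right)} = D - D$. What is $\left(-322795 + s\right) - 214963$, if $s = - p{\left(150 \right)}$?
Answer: $-537758$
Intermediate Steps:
$p{\left(D \right)} = 0$ ($p{\left(D \right)} = - \frac{D - D}{2} = \left(- \frac{1}{2}\right) 0 = 0$)
$s = 0$ ($s = \left(-1\right) 0 = 0$)
$\left(-322795 + s\right) - 214963 = \left(-322795 + 0\right) - 214963 = -322795 - 214963 = -537758$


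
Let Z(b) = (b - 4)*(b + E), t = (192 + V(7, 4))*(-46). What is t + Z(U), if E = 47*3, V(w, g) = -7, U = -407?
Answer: 100816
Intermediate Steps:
E = 141
t = -8510 (t = (192 - 7)*(-46) = 185*(-46) = -8510)
Z(b) = (-4 + b)*(141 + b) (Z(b) = (b - 4)*(b + 141) = (-4 + b)*(141 + b))
t + Z(U) = -8510 + (-564 + (-407)² + 137*(-407)) = -8510 + (-564 + 165649 - 55759) = -8510 + 109326 = 100816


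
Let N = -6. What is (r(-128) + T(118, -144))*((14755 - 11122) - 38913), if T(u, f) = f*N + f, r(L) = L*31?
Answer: 114589440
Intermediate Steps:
r(L) = 31*L
T(u, f) = -5*f (T(u, f) = f*(-6) + f = -6*f + f = -5*f)
(r(-128) + T(118, -144))*((14755 - 11122) - 38913) = (31*(-128) - 5*(-144))*((14755 - 11122) - 38913) = (-3968 + 720)*(3633 - 38913) = -3248*(-35280) = 114589440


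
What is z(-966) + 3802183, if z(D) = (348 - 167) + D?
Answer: 3801398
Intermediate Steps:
z(D) = 181 + D
z(-966) + 3802183 = (181 - 966) + 3802183 = -785 + 3802183 = 3801398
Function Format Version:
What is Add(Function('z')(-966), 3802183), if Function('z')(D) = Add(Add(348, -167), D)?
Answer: 3801398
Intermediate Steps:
Function('z')(D) = Add(181, D)
Add(Function('z')(-966), 3802183) = Add(Add(181, -966), 3802183) = Add(-785, 3802183) = 3801398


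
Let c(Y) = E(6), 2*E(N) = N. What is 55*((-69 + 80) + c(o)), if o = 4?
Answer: 770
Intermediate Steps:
E(N) = N/2
c(Y) = 3 (c(Y) = (½)*6 = 3)
55*((-69 + 80) + c(o)) = 55*((-69 + 80) + 3) = 55*(11 + 3) = 55*14 = 770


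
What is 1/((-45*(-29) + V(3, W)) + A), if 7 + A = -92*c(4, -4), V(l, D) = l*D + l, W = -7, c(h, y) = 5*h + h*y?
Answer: 1/912 ≈ 0.0010965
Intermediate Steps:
V(l, D) = l + D*l (V(l, D) = D*l + l = l + D*l)
A = -375 (A = -7 - 368*(5 - 4) = -7 - 368 = -375)
1/((-45*(-29) + V(3, W)) + A) = 1/((-45*(-29) + 3*(1 - 7)) - 375) = 1/((1305 + 3*(-6)) - 375) = 1/((1305 - 18) - 375) = 1/(1287 - 375) = 1/912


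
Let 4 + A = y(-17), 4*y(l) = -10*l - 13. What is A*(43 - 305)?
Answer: -18471/2 ≈ -9235.5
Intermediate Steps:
y(l) = -13/4 - 5*l/2 (y(l) = (-10*l - 13)/4 = (-13 - 10*l)/4 = -13/4 - 5*l/2)
A = 141/4 (A = -4 + (-13/4 - 5/2*(-17)) = -4 + (-13/4 + 85/2) = -4 + 157/4 = 141/4 ≈ 35.250)
A*(43 - 305) = 141*(43 - 305)/4 = (141/4)*(-262) = -18471/2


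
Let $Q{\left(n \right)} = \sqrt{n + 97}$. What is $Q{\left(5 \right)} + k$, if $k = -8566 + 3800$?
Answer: $-4766 + \sqrt{102} \approx -4755.9$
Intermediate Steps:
$k = -4766$
$Q{\left(n \right)} = \sqrt{97 + n}$
$Q{\left(5 \right)} + k = \sqrt{97 + 5} - 4766 = \sqrt{102} - 4766 = -4766 + \sqrt{102}$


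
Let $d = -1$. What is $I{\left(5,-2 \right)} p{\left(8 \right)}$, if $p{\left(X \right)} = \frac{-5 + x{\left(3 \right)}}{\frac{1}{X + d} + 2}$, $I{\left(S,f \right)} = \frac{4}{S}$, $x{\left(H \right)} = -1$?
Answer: $- \frac{56}{25} \approx -2.24$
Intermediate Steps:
$p{\left(X \right)} = - \frac{6}{2 + \frac{1}{-1 + X}}$ ($p{\left(X \right)} = \frac{-5 - 1}{\frac{1}{X - 1} + 2} = - \frac{6}{\frac{1}{-1 + X} + 2} = - \frac{6}{2 + \frac{1}{-1 + X}}$)
$I{\left(5,-2 \right)} p{\left(8 \right)} = \frac{4}{5} \frac{6 \left(1 - 8\right)}{-1 + 2 \cdot 8} = 4 \cdot \frac{1}{5} \frac{6 \left(1 - 8\right)}{-1 + 16} = \frac{4 \cdot 6 \cdot \frac{1}{15} \left(-7\right)}{5} = \frac{4}{5} \left(- \frac{14}{5}\right) = - \frac{56}{25}$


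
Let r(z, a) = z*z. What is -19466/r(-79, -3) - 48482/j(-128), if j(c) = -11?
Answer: 302362036/68651 ≈ 4404.3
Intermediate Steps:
r(z, a) = z²
-19466/r(-79, -3) - 48482/j(-128) = -19466/((-79)²) - 48482/(-11) = -19466/6241 - 48482*(-1/11) = -19466*1/6241 + 48482/11 = -19466/6241 + 48482/11 = 302362036/68651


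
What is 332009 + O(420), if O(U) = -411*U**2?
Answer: -72168391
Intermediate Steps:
332009 + O(420) = 332009 - 411*420**2 = 332009 - 411*176400 = 332009 - 72500400 = -72168391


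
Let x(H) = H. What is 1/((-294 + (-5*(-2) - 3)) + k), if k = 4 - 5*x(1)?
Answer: -1/288 ≈ -0.0034722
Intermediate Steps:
k = -1 (k = 4 - 5*1 = 4 - 5 = -1)
1/((-294 + (-5*(-2) - 3)) + k) = 1/((-294 + (-5*(-2) - 3)) - 1) = 1/((-294 + (10 - 3)) - 1) = 1/((-294 + 7) - 1) = 1/(-287 - 1) = 1/(-288) = -1/288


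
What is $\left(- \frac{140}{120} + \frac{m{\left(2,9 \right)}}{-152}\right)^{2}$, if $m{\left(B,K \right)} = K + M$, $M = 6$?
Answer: $\frac{332929}{207936} \approx 1.6011$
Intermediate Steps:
$m{\left(B,K \right)} = 6 + K$ ($m{\left(B,K \right)} = K + 6 = 6 + K$)
$\left(- \frac{140}{120} + \frac{m{\left(2,9 \right)}}{-152}\right)^{2} = \left(- \frac{140}{120} + \frac{6 + 9}{-152}\right)^{2} = \left(\left(-140\right) \frac{1}{120} + 15 \left(- \frac{1}{152}\right)\right)^{2} = \left(- \frac{7}{6} - \frac{15}{152}\right)^{2} = \left(- \frac{577}{456}\right)^{2} = \frac{332929}{207936}$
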